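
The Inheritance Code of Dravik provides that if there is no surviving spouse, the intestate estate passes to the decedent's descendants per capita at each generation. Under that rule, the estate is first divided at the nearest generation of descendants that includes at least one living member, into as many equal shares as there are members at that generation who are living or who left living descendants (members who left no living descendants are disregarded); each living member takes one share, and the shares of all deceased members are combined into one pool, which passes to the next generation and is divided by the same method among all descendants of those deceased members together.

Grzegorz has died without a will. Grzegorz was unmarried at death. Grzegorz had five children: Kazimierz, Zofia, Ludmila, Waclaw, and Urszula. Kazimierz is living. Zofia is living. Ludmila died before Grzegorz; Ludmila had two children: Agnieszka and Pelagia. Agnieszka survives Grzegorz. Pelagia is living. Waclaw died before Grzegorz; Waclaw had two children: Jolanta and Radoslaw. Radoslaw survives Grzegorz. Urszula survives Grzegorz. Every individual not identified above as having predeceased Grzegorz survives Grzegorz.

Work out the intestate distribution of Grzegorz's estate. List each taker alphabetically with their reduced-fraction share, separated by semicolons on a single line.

Agnieszka 1/10; Jolanta 1/10; Kazimierz 1/5; Pelagia 1/10; Radoslaw 1/10; Urszula 1/5; Zofia 1/5

There is no surviving spouse, so the entire estate passes to Grzegorz's descendants per capita at each generation.
At generation 1 (Kazimierz, Zofia, Ludmila, Waclaw, Urszula) there are 5 shares of (1)/5 = 1/5 each.
Living: Kazimierz, Zofia, and Urszula — each takes 1/5.
Deceased: Ludmila and Waclaw. Their combined 2/5 is pooled and carried to generation 2.
At generation 2 (Agnieszka, Pelagia, Jolanta, Radoslaw) there are 4 shares of (2/5)/4 = 1/10 each.
Living: Agnieszka, Pelagia, Jolanta, and Radoslaw — each takes 1/10.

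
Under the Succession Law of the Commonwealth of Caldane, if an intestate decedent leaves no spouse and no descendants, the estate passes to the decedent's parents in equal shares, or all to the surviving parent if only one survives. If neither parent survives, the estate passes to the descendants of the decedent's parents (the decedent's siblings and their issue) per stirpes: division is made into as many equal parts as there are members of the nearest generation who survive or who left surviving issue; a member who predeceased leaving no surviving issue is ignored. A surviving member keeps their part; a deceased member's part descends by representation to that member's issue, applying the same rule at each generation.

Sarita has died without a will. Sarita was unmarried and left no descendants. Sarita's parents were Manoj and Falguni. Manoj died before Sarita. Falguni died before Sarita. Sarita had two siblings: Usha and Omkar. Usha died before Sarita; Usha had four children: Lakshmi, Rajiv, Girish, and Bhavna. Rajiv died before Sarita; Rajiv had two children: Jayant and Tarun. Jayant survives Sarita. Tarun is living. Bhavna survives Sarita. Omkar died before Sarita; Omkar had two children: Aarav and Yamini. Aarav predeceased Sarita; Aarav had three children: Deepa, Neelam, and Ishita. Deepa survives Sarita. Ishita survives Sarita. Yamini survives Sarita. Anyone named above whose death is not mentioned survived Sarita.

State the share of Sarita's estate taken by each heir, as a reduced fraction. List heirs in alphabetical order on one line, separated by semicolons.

Neither parent survives and there are no descendants, so the estate passes to Sarita's siblings and their issue per stirpes.
The estate is divided into 2 equal shares of 1/2 among Usha, Omkar.
Usha predeceased; the 1/2 allotted to Usha's branch passes to Usha's issue by representation.
The 1/2 is divided into 4 equal shares of 1/8 among Lakshmi, Rajiv, Girish, Bhavna.
Lakshmi is living and takes 1/8.
Rajiv predeceased; the 1/8 allotted to Rajiv's branch passes to Rajiv's issue by representation.
The 1/8 is divided into 2 equal shares of 1/16 among Jayant, Tarun.
Jayant is living and takes 1/16.
Tarun is living and takes 1/16.
Girish is living and takes 1/8.
Bhavna is living and takes 1/8.
Omkar predeceased; the 1/2 allotted to Omkar's branch passes to Omkar's issue by representation.
The 1/2 is divided into 2 equal shares of 1/4 among Aarav, Yamini.
Aarav predeceased; the 1/4 allotted to Aarav's branch passes to Aarav's issue by representation.
The 1/4 is divided into 3 equal shares of 1/12 among Deepa, Neelam, Ishita.
Deepa is living and takes 1/12.
Neelam is living and takes 1/12.
Ishita is living and takes 1/12.
Yamini is living and takes 1/4.

Bhavna 1/8; Deepa 1/12; Girish 1/8; Ishita 1/12; Jayant 1/16; Lakshmi 1/8; Neelam 1/12; Tarun 1/16; Yamini 1/4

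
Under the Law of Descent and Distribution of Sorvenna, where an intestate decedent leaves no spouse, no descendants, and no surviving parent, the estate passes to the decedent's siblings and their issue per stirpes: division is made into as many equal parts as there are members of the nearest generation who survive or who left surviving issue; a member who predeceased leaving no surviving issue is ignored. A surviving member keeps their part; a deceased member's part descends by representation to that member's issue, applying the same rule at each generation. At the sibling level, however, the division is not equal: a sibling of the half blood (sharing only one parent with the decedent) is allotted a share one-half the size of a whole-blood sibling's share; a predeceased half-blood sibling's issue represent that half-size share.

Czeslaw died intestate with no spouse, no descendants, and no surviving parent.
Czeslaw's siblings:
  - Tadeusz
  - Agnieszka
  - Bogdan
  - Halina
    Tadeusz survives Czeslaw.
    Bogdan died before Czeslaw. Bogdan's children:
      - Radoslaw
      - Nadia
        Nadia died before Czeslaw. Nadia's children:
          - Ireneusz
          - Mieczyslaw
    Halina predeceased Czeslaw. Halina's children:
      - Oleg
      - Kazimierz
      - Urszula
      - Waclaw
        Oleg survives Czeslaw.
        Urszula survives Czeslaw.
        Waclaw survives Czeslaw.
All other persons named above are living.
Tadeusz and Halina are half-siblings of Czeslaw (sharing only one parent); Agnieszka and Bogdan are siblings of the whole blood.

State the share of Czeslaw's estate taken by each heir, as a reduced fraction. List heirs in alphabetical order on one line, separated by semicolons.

No spouse, descendants, or parent survives, so the estate passes to Czeslaw's siblings per stirpes.
Half-blood siblings count for one-half the weight of whole-blood siblings at the initial division.
Dividing 1 in proportion to weights (total weight 3): Tadeusz (weight 1/2) → 1/6; Agnieszka (weight 1) → 1/3; Bogdan (weight 1) → 1/3; Halina (weight 1/2) → 1/6.
Tadeusz is living and takes 1/6.
Agnieszka is living and takes 1/3.
Bogdan predeceased; the 1/3 allotted to Bogdan's branch passes to Bogdan's issue by representation.
The 1/3 is divided into 2 equal shares of 1/6 among Radoslaw, Nadia.
Radoslaw is living and takes 1/6.
Nadia predeceased; the 1/6 allotted to Nadia's branch passes to Nadia's issue by representation.
The 1/6 is divided into 2 equal shares of 1/12 among Ireneusz, Mieczyslaw.
Ireneusz is living and takes 1/12.
Mieczyslaw is living and takes 1/12.
Halina predeceased; the 1/6 allotted to Halina's branch passes to Halina's issue by representation.
The 1/6 is divided into 4 equal shares of 1/24 among Oleg, Kazimierz, Urszula, Waclaw.
Oleg is living and takes 1/24.
Kazimierz is living and takes 1/24.
Urszula is living and takes 1/24.
Waclaw is living and takes 1/24.

Agnieszka 1/3; Ireneusz 1/12; Kazimierz 1/24; Mieczyslaw 1/12; Oleg 1/24; Radoslaw 1/6; Tadeusz 1/6; Urszula 1/24; Waclaw 1/24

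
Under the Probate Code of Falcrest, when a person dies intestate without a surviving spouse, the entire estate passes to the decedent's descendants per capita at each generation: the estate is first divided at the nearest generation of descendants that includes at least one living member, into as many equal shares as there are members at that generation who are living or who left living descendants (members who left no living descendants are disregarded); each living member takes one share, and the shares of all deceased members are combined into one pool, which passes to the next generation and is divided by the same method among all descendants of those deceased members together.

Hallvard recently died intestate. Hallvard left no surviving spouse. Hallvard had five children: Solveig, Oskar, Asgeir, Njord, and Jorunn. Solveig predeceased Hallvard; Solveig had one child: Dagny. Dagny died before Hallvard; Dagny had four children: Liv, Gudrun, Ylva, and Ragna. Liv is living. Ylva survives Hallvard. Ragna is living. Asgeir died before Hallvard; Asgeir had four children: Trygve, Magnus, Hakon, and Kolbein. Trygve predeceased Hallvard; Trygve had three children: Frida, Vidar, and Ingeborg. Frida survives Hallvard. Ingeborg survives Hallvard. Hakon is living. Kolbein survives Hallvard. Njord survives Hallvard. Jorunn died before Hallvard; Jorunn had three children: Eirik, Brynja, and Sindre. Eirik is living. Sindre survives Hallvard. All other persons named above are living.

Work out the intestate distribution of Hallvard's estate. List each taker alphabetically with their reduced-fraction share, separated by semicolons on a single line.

Brynja 3/40; Eirik 3/40; Frida 3/140; Gudrun 3/140; Hakon 3/40; Ingeborg 3/140; Kolbein 3/40; Liv 3/140; Magnus 3/40; Njord 1/5; Oskar 1/5; Ragna 3/140; Sindre 3/40; Vidar 3/140; Ylva 3/140

There is no surviving spouse, so the entire estate passes to Hallvard's descendants per capita at each generation.
At generation 1 (Solveig, Oskar, Asgeir, Njord, Jorunn) there are 5 shares of (1)/5 = 1/5 each.
Living: Oskar and Njord — each takes 1/5.
Deceased: Solveig, Asgeir, and Jorunn. Their combined 3/5 is pooled and carried to generation 2.
At generation 2 (Dagny, Trygve, Magnus, Hakon, Kolbein, Eirik, Brynja, Sindre) there are 8 shares of (3/5)/8 = 3/40 each.
Living: Magnus, Hakon, Kolbein, Eirik, Brynja, and Sindre — each takes 3/40.
Deceased: Dagny and Trygve. Their combined 3/20 is pooled and carried to generation 3.
At generation 3 (Liv, Gudrun, Ylva, Ragna, Frida, Vidar, Ingeborg) there are 7 shares of (3/20)/7 = 3/140 each.
Living: Liv, Gudrun, Ylva, Ragna, Frida, Vidar, and Ingeborg — each takes 3/140.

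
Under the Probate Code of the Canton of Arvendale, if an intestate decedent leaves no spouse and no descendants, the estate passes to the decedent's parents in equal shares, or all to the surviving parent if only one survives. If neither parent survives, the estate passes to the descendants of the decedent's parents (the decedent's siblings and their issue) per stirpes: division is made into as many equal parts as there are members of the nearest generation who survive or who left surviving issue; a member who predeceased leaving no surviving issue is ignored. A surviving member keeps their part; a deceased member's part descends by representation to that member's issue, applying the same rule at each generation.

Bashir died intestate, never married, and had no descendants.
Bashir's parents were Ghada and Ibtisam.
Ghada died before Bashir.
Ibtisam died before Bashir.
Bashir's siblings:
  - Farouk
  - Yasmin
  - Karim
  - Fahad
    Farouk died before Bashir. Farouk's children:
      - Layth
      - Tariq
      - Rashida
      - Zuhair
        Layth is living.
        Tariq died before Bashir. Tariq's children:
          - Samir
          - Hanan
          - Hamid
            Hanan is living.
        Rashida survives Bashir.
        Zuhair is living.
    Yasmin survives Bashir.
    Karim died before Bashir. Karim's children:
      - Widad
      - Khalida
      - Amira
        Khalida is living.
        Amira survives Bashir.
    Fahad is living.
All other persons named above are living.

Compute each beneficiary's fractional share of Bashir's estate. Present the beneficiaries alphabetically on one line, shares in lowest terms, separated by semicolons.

Neither parent survives and there are no descendants, so the estate passes to Bashir's siblings and their issue per stirpes.
The estate is divided into 4 equal shares of 1/4 among Farouk, Yasmin, Karim, Fahad.
Farouk predeceased; the 1/4 allotted to Farouk's branch passes to Farouk's issue by representation.
The 1/4 is divided into 4 equal shares of 1/16 among Layth, Tariq, Rashida, Zuhair.
Layth is living and takes 1/16.
Tariq predeceased; the 1/16 allotted to Tariq's branch passes to Tariq's issue by representation.
The 1/16 is divided into 3 equal shares of 1/48 among Samir, Hanan, Hamid.
Samir is living and takes 1/48.
Hanan is living and takes 1/48.
Hamid is living and takes 1/48.
Rashida is living and takes 1/16.
Zuhair is living and takes 1/16.
Yasmin is living and takes 1/4.
Karim predeceased; the 1/4 allotted to Karim's branch passes to Karim's issue by representation.
The 1/4 is divided into 3 equal shares of 1/12 among Widad, Khalida, Amira.
Widad is living and takes 1/12.
Khalida is living and takes 1/12.
Amira is living and takes 1/12.
Fahad is living and takes 1/4.

Amira 1/12; Fahad 1/4; Hamid 1/48; Hanan 1/48; Khalida 1/12; Layth 1/16; Rashida 1/16; Samir 1/48; Widad 1/12; Yasmin 1/4; Zuhair 1/16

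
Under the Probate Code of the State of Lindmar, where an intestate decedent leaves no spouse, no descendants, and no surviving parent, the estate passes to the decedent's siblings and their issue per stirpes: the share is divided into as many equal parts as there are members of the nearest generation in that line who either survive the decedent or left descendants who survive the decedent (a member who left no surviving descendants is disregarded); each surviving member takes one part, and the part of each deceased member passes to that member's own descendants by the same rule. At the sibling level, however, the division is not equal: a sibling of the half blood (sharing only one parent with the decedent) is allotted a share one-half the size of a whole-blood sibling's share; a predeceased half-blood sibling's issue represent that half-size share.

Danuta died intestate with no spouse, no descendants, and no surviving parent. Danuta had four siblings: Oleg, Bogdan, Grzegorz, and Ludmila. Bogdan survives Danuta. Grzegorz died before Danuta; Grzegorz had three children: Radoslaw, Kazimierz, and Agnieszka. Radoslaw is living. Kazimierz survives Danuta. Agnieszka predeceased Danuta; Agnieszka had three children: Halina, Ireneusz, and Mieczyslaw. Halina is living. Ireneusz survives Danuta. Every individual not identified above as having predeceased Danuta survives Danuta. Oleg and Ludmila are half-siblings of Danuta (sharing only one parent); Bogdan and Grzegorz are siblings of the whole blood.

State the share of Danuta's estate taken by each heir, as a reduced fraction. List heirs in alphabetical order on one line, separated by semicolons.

Bogdan 1/3; Halina 1/27; Ireneusz 1/27; Kazimierz 1/9; Ludmila 1/6; Mieczyslaw 1/27; Oleg 1/6; Radoslaw 1/9

No spouse, descendants, or parent survives, so the estate passes to Danuta's siblings per stirpes.
Half-blood siblings count for one-half the weight of whole-blood siblings at the initial division.
Dividing 1 in proportion to weights (total weight 3): Oleg (weight 1/2) → 1/6; Bogdan (weight 1) → 1/3; Grzegorz (weight 1) → 1/3; Ludmila (weight 1/2) → 1/6.
Oleg is living and takes 1/6.
Bogdan is living and takes 1/3.
Grzegorz predeceased; the 1/3 allotted to Grzegorz's branch passes to Grzegorz's issue by representation.
The 1/3 is divided into 3 equal shares of 1/9 among Radoslaw, Kazimierz, Agnieszka.
Radoslaw is living and takes 1/9.
Kazimierz is living and takes 1/9.
Agnieszka predeceased; the 1/9 allotted to Agnieszka's branch passes to Agnieszka's issue by representation.
The 1/9 is divided into 3 equal shares of 1/27 among Halina, Ireneusz, Mieczyslaw.
Halina is living and takes 1/27.
Ireneusz is living and takes 1/27.
Mieczyslaw is living and takes 1/27.
Ludmila is living and takes 1/6.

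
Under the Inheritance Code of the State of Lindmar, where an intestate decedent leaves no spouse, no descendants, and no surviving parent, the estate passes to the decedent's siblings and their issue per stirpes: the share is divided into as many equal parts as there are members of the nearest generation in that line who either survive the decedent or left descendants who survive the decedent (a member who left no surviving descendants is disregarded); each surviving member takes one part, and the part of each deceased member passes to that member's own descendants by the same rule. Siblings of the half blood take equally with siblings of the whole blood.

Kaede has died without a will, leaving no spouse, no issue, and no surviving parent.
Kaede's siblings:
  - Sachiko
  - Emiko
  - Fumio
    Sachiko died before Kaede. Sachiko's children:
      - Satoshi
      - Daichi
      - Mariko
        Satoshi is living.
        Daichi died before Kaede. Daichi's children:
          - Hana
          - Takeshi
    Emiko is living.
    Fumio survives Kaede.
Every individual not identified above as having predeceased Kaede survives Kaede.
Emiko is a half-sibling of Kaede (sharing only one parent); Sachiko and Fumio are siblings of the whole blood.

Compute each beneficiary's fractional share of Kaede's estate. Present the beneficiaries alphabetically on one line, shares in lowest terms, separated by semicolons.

Emiko 1/3; Fumio 1/3; Hana 1/18; Mariko 1/9; Satoshi 1/9; Takeshi 1/18

No spouse, descendants, or parent survives, so the estate passes to Kaede's siblings per stirpes.
Half-blood and whole-blood siblings take equally under the stated rule.
The estate is divided into 3 equal shares of 1/3 among Sachiko, Emiko, Fumio.
Sachiko predeceased; the 1/3 allotted to Sachiko's branch passes to Sachiko's issue by representation.
The 1/3 is divided into 3 equal shares of 1/9 among Satoshi, Daichi, Mariko.
Satoshi is living and takes 1/9.
Daichi predeceased; the 1/9 allotted to Daichi's branch passes to Daichi's issue by representation.
The 1/9 is divided into 2 equal shares of 1/18 among Hana, Takeshi.
Hana is living and takes 1/18.
Takeshi is living and takes 1/18.
Mariko is living and takes 1/9.
Emiko is living and takes 1/3.
Fumio is living and takes 1/3.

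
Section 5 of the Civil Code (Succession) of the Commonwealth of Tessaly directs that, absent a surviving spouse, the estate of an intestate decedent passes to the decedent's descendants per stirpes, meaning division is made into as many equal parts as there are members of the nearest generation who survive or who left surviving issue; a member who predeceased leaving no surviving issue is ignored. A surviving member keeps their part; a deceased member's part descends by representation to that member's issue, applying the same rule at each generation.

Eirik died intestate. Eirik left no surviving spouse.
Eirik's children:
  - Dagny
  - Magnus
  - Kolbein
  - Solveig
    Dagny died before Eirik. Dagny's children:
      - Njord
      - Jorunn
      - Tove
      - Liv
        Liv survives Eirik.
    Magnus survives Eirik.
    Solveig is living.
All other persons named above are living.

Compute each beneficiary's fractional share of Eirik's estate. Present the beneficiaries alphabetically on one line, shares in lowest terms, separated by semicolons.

There is no surviving spouse, so the entire estate passes to Eirik's descendants per stirpes.
The estate is divided into 4 equal shares of 1/4 among Dagny, Magnus, Kolbein, Solveig.
Dagny predeceased; the 1/4 allotted to Dagny's branch passes to Dagny's issue by representation.
The 1/4 is divided into 4 equal shares of 1/16 among Njord, Jorunn, Tove, Liv.
Njord is living and takes 1/16.
Jorunn is living and takes 1/16.
Tove is living and takes 1/16.
Liv is living and takes 1/16.
Magnus is living and takes 1/4.
Kolbein is living and takes 1/4.
Solveig is living and takes 1/4.

Jorunn 1/16; Kolbein 1/4; Liv 1/16; Magnus 1/4; Njord 1/16; Solveig 1/4; Tove 1/16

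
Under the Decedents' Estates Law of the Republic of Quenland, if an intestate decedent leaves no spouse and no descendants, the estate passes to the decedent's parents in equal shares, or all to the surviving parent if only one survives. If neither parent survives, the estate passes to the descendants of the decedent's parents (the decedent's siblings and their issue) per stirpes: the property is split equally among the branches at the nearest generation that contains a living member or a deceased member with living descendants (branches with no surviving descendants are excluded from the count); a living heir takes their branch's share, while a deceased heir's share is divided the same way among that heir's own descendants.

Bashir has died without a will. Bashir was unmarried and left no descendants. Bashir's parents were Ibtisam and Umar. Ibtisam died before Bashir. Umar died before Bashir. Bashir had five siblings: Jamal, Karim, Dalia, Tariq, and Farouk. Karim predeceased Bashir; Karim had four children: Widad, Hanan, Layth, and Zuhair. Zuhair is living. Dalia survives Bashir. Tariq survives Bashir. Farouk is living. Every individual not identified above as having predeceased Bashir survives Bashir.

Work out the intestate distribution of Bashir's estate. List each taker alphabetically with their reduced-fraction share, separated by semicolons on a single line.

Neither parent survives and there are no descendants, so the estate passes to Bashir's siblings and their issue per stirpes.
The estate is divided into 5 equal shares of 1/5 among Jamal, Karim, Dalia, Tariq, Farouk.
Jamal is living and takes 1/5.
Karim predeceased; the 1/5 allotted to Karim's branch passes to Karim's issue by representation.
The 1/5 is divided into 4 equal shares of 1/20 among Widad, Hanan, Layth, Zuhair.
Widad is living and takes 1/20.
Hanan is living and takes 1/20.
Layth is living and takes 1/20.
Zuhair is living and takes 1/20.
Dalia is living and takes 1/5.
Tariq is living and takes 1/5.
Farouk is living and takes 1/5.

Dalia 1/5; Farouk 1/5; Hanan 1/20; Jamal 1/5; Layth 1/20; Tariq 1/5; Widad 1/20; Zuhair 1/20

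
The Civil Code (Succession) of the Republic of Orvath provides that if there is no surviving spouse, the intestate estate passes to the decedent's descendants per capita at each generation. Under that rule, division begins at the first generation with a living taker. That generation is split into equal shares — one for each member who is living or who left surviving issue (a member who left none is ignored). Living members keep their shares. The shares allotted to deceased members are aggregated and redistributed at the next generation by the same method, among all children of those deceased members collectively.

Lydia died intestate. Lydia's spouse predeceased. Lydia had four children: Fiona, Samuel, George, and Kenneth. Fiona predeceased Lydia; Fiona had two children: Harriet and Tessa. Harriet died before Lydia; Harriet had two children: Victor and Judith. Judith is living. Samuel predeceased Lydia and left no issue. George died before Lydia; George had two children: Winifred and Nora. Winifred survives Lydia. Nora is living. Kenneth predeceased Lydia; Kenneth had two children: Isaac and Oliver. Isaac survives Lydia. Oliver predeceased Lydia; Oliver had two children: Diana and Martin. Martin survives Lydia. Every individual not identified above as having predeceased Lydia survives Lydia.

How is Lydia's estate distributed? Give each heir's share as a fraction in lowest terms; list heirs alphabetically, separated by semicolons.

There is no surviving spouse, so the entire estate passes to Lydia's descendants per capita at each generation.
No one at generation 1 (Fiona, George, Kenneth) is living; moving to the next generation.
At generation 2 (Harriet, Tessa, Winifred, Nora, Isaac, Oliver) there are 6 shares of (1)/6 = 1/6 each.
Living: Tessa, Winifred, Nora, and Isaac — each takes 1/6.
Deceased: Harriet and Oliver. Their combined 1/3 is pooled and carried to generation 3.
At generation 3 (Victor, Judith, Diana, Martin) there are 4 shares of (1/3)/4 = 1/12 each.
Living: Victor, Judith, Diana, and Martin — each takes 1/12.

Diana 1/12; Isaac 1/6; Judith 1/12; Martin 1/12; Nora 1/6; Tessa 1/6; Victor 1/12; Winifred 1/6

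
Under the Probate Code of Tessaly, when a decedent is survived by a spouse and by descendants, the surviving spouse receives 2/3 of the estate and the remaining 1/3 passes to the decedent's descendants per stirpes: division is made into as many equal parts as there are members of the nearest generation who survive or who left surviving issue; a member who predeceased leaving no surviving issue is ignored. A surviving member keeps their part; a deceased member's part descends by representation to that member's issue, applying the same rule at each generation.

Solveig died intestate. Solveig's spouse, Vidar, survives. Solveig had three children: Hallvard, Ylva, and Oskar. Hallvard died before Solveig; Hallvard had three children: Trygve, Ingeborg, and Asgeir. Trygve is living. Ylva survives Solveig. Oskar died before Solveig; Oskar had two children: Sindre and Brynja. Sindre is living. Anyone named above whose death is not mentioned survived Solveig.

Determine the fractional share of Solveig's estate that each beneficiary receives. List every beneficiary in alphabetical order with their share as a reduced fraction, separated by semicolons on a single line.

Vidar, as surviving spouse, takes 2/3.
The remaining 1/3 passes to Solveig's descendants per stirpes.
The 1/3 is divided into 3 equal shares of 1/9 among Hallvard, Ylva, Oskar.
Hallvard predeceased; the 1/9 allotted to Hallvard's branch passes to Hallvard's issue by representation.
The 1/9 is divided into 3 equal shares of 1/27 among Trygve, Ingeborg, Asgeir.
Trygve is living and takes 1/27.
Ingeborg is living and takes 1/27.
Asgeir is living and takes 1/27.
Ylva is living and takes 1/9.
Oskar predeceased; the 1/9 allotted to Oskar's branch passes to Oskar's issue by representation.
The 1/9 is divided into 2 equal shares of 1/18 among Sindre, Brynja.
Sindre is living and takes 1/18.
Brynja is living and takes 1/18.

Asgeir 1/27; Brynja 1/18; Ingeborg 1/27; Sindre 1/18; Trygve 1/27; Vidar 2/3; Ylva 1/9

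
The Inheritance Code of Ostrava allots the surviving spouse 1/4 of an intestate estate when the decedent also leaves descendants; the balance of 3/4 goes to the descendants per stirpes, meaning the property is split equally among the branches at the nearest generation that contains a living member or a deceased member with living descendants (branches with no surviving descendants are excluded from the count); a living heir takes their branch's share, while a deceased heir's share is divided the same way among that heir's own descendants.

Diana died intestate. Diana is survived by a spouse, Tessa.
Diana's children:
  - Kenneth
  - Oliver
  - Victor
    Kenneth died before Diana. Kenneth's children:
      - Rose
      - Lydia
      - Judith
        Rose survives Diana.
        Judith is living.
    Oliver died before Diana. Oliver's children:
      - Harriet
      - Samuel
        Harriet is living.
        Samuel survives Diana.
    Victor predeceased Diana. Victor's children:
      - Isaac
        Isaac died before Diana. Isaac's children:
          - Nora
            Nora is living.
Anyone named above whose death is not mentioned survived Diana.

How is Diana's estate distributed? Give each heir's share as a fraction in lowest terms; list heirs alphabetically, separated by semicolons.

Harriet 1/8; Judith 1/12; Lydia 1/12; Nora 1/4; Rose 1/12; Samuel 1/8; Tessa 1/4

Tessa, as surviving spouse, takes 1/4.
The remaining 3/4 passes to Diana's descendants per stirpes.
The 3/4 is divided into 3 equal shares of 1/4 among Kenneth, Oliver, Victor.
Kenneth predeceased; the 1/4 allotted to Kenneth's branch passes to Kenneth's issue by representation.
The 1/4 is divided into 3 equal shares of 1/12 among Rose, Lydia, Judith.
Rose is living and takes 1/12.
Lydia is living and takes 1/12.
Judith is living and takes 1/12.
Oliver predeceased; the 1/4 allotted to Oliver's branch passes to Oliver's issue by representation.
The 1/4 is divided into 2 equal shares of 1/8 among Harriet, Samuel.
Harriet is living and takes 1/8.
Samuel is living and takes 1/8.
Victor predeceased; the 1/4 allotted to Victor's branch passes to Victor's issue by representation.
Isaac's line is the sole branch at this level, so the full 1/4 passes to Isaac's issue by representation.
Nora is the sole taker at this level and receives the full 1/4.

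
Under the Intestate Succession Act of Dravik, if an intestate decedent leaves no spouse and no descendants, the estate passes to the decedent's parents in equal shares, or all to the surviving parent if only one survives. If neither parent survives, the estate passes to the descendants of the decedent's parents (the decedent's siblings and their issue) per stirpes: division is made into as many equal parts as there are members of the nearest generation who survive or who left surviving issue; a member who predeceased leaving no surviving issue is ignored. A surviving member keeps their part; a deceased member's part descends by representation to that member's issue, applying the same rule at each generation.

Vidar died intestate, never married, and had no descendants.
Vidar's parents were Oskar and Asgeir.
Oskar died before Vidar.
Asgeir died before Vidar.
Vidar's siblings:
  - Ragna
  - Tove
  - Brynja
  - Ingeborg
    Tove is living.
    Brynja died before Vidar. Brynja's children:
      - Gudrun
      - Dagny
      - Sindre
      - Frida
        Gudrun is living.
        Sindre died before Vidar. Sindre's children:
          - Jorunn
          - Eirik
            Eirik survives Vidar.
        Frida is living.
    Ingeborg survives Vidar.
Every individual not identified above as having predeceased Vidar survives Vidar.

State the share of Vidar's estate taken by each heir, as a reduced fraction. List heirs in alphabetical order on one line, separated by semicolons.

Dagny 1/16; Eirik 1/32; Frida 1/16; Gudrun 1/16; Ingeborg 1/4; Jorunn 1/32; Ragna 1/4; Tove 1/4

Neither parent survives and there are no descendants, so the estate passes to Vidar's siblings and their issue per stirpes.
The estate is divided into 4 equal shares of 1/4 among Ragna, Tove, Brynja, Ingeborg.
Ragna is living and takes 1/4.
Tove is living and takes 1/4.
Brynja predeceased; the 1/4 allotted to Brynja's branch passes to Brynja's issue by representation.
The 1/4 is divided into 4 equal shares of 1/16 among Gudrun, Dagny, Sindre, Frida.
Gudrun is living and takes 1/16.
Dagny is living and takes 1/16.
Sindre predeceased; the 1/16 allotted to Sindre's branch passes to Sindre's issue by representation.
The 1/16 is divided into 2 equal shares of 1/32 among Jorunn, Eirik.
Jorunn is living and takes 1/32.
Eirik is living and takes 1/32.
Frida is living and takes 1/16.
Ingeborg is living and takes 1/4.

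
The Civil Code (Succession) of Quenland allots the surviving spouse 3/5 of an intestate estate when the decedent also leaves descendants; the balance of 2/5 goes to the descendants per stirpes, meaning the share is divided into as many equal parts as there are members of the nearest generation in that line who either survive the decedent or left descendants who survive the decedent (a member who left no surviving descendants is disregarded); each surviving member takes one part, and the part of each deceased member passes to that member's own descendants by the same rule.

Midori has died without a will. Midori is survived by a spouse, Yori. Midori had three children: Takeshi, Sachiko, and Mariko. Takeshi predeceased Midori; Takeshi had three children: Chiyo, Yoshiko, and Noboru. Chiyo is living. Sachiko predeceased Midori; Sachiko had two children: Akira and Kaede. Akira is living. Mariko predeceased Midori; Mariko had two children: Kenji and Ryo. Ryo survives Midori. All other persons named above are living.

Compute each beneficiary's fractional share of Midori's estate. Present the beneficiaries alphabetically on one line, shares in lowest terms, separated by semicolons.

Yori, as surviving spouse, takes 3/5.
The remaining 2/5 passes to Midori's descendants per stirpes.
The 2/5 is divided into 3 equal shares of 2/15 among Takeshi, Sachiko, Mariko.
Takeshi predeceased; the 2/15 allotted to Takeshi's branch passes to Takeshi's issue by representation.
The 2/15 is divided into 3 equal shares of 2/45 among Chiyo, Yoshiko, Noboru.
Chiyo is living and takes 2/45.
Yoshiko is living and takes 2/45.
Noboru is living and takes 2/45.
Sachiko predeceased; the 2/15 allotted to Sachiko's branch passes to Sachiko's issue by representation.
The 2/15 is divided into 2 equal shares of 1/15 among Akira, Kaede.
Akira is living and takes 1/15.
Kaede is living and takes 1/15.
Mariko predeceased; the 2/15 allotted to Mariko's branch passes to Mariko's issue by representation.
The 2/15 is divided into 2 equal shares of 1/15 among Kenji, Ryo.
Kenji is living and takes 1/15.
Ryo is living and takes 1/15.

Akira 1/15; Chiyo 2/45; Kaede 1/15; Kenji 1/15; Noboru 2/45; Ryo 1/15; Yori 3/5; Yoshiko 2/45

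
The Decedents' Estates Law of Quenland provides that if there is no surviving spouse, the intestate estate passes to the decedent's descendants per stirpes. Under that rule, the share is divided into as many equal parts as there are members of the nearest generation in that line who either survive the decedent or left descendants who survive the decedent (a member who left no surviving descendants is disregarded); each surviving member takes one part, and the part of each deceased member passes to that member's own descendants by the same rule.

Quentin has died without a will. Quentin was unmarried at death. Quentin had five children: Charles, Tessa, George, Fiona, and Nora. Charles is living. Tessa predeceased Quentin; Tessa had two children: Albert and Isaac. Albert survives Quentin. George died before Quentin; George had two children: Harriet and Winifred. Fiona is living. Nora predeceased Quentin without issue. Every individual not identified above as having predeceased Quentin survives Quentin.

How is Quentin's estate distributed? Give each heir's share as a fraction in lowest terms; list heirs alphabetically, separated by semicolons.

Albert 1/8; Charles 1/4; Fiona 1/4; Harriet 1/8; Isaac 1/8; Winifred 1/8

There is no surviving spouse, so the entire estate passes to Quentin's descendants per stirpes.
Nora left no surviving issue, so that branch lapses and is disregarded.
The estate is divided into 4 equal shares of 1/4 among Charles, Tessa, George, Fiona.
Charles is living and takes 1/4.
Tessa predeceased; the 1/4 allotted to Tessa's branch passes to Tessa's issue by representation.
The 1/4 is divided into 2 equal shares of 1/8 among Albert, Isaac.
Albert is living and takes 1/8.
Isaac is living and takes 1/8.
George predeceased; the 1/4 allotted to George's branch passes to George's issue by representation.
The 1/4 is divided into 2 equal shares of 1/8 among Harriet, Winifred.
Harriet is living and takes 1/8.
Winifred is living and takes 1/8.
Fiona is living and takes 1/4.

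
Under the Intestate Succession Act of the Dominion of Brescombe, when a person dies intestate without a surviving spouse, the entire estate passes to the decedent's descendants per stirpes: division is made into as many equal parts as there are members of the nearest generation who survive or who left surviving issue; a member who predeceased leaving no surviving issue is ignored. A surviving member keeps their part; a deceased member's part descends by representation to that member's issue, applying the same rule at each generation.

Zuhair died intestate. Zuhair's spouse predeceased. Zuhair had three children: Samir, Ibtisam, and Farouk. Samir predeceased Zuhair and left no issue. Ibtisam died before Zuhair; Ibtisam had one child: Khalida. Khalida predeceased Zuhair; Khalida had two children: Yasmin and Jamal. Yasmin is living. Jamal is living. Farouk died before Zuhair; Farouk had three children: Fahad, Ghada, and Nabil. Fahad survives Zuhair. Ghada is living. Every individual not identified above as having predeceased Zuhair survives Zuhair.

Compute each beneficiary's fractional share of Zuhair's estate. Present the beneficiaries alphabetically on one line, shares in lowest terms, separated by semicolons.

Fahad 1/6; Ghada 1/6; Jamal 1/4; Nabil 1/6; Yasmin 1/4

There is no surviving spouse, so the entire estate passes to Zuhair's descendants per stirpes.
Samir left no surviving issue, so that branch lapses and is disregarded.
The estate is divided into 2 equal shares of 1/2 among Ibtisam, Farouk.
Ibtisam predeceased; the 1/2 allotted to Ibtisam's branch passes to Ibtisam's issue by representation.
Khalida's line is the sole branch at this level, so the full 1/2 passes to Khalida's issue by representation.
The 1/2 is divided into 2 equal shares of 1/4 among Yasmin, Jamal.
Yasmin is living and takes 1/4.
Jamal is living and takes 1/4.
Farouk predeceased; the 1/2 allotted to Farouk's branch passes to Farouk's issue by representation.
The 1/2 is divided into 3 equal shares of 1/6 among Fahad, Ghada, Nabil.
Fahad is living and takes 1/6.
Ghada is living and takes 1/6.
Nabil is living and takes 1/6.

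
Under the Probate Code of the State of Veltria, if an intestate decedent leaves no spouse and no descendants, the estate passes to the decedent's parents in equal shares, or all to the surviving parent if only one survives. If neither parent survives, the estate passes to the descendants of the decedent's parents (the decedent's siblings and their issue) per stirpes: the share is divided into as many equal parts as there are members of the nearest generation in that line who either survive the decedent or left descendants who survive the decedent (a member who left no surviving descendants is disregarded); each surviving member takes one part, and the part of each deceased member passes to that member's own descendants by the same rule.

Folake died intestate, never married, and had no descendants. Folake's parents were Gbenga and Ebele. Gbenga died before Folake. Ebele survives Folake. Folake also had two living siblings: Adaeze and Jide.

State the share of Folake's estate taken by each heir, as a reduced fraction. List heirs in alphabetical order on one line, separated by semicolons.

Only one parent, Ebele, survives, so Ebele takes the entire estate. The siblings take nothing because a surviving parent has priority.

Ebele 1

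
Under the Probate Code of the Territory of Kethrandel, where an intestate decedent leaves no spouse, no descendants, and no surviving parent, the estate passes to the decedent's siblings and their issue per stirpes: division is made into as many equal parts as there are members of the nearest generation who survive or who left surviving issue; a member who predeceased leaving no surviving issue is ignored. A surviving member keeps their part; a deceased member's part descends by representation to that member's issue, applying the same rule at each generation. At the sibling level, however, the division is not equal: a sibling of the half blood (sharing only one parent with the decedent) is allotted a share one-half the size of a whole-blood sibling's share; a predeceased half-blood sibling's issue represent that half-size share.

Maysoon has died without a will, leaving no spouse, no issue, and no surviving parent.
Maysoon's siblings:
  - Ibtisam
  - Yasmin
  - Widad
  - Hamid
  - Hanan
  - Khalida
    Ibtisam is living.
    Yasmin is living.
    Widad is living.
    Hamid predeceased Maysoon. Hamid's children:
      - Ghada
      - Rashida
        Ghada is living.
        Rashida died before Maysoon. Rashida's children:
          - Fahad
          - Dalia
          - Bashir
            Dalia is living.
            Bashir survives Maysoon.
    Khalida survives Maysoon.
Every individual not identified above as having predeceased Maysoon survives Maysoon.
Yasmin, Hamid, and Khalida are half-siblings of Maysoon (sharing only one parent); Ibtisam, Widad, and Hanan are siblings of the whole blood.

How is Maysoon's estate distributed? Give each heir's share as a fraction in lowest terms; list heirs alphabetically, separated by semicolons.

Bashir 1/54; Dalia 1/54; Fahad 1/54; Ghada 1/18; Hanan 2/9; Ibtisam 2/9; Khalida 1/9; Widad 2/9; Yasmin 1/9

No spouse, descendants, or parent survives, so the estate passes to Maysoon's siblings per stirpes.
Half-blood siblings count for one-half the weight of whole-blood siblings at the initial division.
Dividing 1 in proportion to weights (total weight 9/2): Ibtisam (weight 1) → 2/9; Yasmin (weight 1/2) → 1/9; Widad (weight 1) → 2/9; Hamid (weight 1/2) → 1/9; Hanan (weight 1) → 2/9; Khalida (weight 1/2) → 1/9.
Ibtisam is living and takes 2/9.
Yasmin is living and takes 1/9.
Widad is living and takes 2/9.
Hamid predeceased; the 1/9 allotted to Hamid's branch passes to Hamid's issue by representation.
The 1/9 is divided into 2 equal shares of 1/18 among Ghada, Rashida.
Ghada is living and takes 1/18.
Rashida predeceased; the 1/18 allotted to Rashida's branch passes to Rashida's issue by representation.
The 1/18 is divided into 3 equal shares of 1/54 among Fahad, Dalia, Bashir.
Fahad is living and takes 1/54.
Dalia is living and takes 1/54.
Bashir is living and takes 1/54.
Hanan is living and takes 2/9.
Khalida is living and takes 1/9.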